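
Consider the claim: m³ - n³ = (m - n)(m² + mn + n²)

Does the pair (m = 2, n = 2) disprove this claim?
No

Substituting m = 2, n = 2:
LHS = 2³ - 2³ = 0
RHS = (2 - 2)(2² + 2·2 + 2²) = 0

The sides agree, so this pair does not disprove the claim.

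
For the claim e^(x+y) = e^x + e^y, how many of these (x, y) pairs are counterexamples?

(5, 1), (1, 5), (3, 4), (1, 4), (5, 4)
5

Testing each pair:
(5, 1): LHS = e^6 ≈ 403.4, RHS = e + e^5 ≈ 151.1 → counterexample
(1, 5): LHS = e^6 ≈ 403.4, RHS = e + e^5 ≈ 151.1 → counterexample
(3, 4): LHS = e^7 ≈ 1097, RHS = e^3 + e^4 ≈ 74.68 → counterexample
(1, 4): LHS = e^5 ≈ 148.4, RHS = e + e^4 ≈ 57.32 → counterexample
(5, 4): LHS = e^9 ≈ 8103, RHS = e^4 + e^5 ≈ 203 → counterexample

That makes 5 counterexamples.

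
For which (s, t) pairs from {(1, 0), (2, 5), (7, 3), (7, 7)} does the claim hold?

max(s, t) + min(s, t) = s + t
All pairs

Testing each pair:
(1, 0): LHS = 1, RHS = 1 → holds
(2, 5): LHS = 7, RHS = 7 → holds
(7, 3): LHS = 10, RHS = 10 → holds
(7, 7): LHS = 14, RHS = 14 → holds

Every pair satisfies the claim.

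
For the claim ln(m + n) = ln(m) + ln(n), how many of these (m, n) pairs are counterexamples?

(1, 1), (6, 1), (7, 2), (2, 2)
3

Testing each pair:
(1, 1): LHS = ln(2) ≈ 0.6931, RHS = 0 → counterexample
(6, 1): LHS = ln(7) ≈ 1.946, RHS = ln(6) ≈ 1.792 → counterexample
(7, 2): LHS = ln(9) ≈ 2.197, RHS = ln(2) + ln(7) ≈ 2.639 → counterexample
(2, 2): LHS = ln(4) ≈ 1.386, RHS = 2·ln(2) ≈ 1.386 → satisfies claim

That makes 3 counterexamples.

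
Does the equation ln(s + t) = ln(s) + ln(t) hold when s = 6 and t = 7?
Fails

Substituting s = 6, t = 7:

LHS = ln(6 + 7) = ln(13) ≈ 2.565
RHS = ln(6) + ln(7) ≈ 3.738

LHS ≠ RHS, so the equation does not hold at this point.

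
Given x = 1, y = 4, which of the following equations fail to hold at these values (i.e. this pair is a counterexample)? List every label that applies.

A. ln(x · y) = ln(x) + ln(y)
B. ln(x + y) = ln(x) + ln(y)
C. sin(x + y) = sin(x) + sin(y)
Evaluating each claim at the given values:
A. LHS = ln(4) ≈ 1.386, RHS = ln(4) ≈ 1.386 → holds here (LHS = RHS)
B. LHS = ln(5) ≈ 1.609, RHS = ln(4) ≈ 1.386 → fails here (LHS ≠ RHS)
C. LHS = sin(5) ≈ -0.9589, RHS = sin(4) + sin(1) ≈ 0.08467 → fails here (LHS ≠ RHS)

Answer: B, C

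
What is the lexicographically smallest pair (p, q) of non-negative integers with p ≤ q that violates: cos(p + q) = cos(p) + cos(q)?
(p, q) = (0, 0)

Substituting (0, 0) into the claim:
LHS = cos(0 + 0) = 1
RHS = cos(0) + cos(0) = 2

Since LHS ≠ RHS, this pair disproves the claim, and no lexicographically smaller pair (p ≤ q, non-negative integers) does.

For instance (0, 5) is also a counterexample (LHS = cos(5) ≈ 0.2837, RHS = cos(5) + 1 ≈ 1.284), but it's lexicographically larger.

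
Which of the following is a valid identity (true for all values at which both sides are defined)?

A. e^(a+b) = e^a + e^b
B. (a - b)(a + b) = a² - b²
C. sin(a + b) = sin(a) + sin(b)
A: fails at (1, 3) — LHS = e^4 ≈ 54.6, RHS = e + e^3 ≈ 22.8.
B: holds — e.g. at (6, 7), both sides equal -13.
C: fails at (4, 6) — LHS = sin(10) ≈ -0.544, RHS = sin(4) + sin(6) ≈ -1.036.

Answer: B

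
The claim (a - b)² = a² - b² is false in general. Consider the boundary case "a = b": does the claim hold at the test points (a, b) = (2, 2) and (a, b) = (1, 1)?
At (2, 2): LHS = 0, RHS = 0 → equal
At (1, 1): LHS = 0, RHS = 0 → equal

So the claim does hold at both of these boundary points, even though it is not an identity.

Answer: Yes, holds at both test points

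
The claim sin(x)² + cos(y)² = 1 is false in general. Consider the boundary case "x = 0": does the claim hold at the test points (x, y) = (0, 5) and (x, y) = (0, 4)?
At (0, 5): LHS = cos(5)² ≈ 0.08046 ≠ RHS = 1
At (0, 4): LHS = cos(4)² ≈ 0.4272 ≠ RHS = 1

Answer: No, fails at both test points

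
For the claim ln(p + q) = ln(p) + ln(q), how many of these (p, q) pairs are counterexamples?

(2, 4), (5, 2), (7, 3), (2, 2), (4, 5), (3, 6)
5

Testing each pair:
(2, 4): LHS = ln(6) ≈ 1.792, RHS = ln(2) + ln(4) ≈ 2.079 → counterexample
(5, 2): LHS = ln(7) ≈ 1.946, RHS = ln(2) + ln(5) ≈ 2.303 → counterexample
(7, 3): LHS = ln(10) ≈ 2.303, RHS = ln(3) + ln(7) ≈ 3.045 → counterexample
(2, 2): LHS = ln(4) ≈ 1.386, RHS = 2·ln(2) ≈ 1.386 → satisfies claim
(4, 5): LHS = ln(9) ≈ 2.197, RHS = ln(4) + ln(5) ≈ 2.996 → counterexample
(3, 6): LHS = ln(9) ≈ 2.197, RHS = ln(3) + ln(6) ≈ 2.89 → counterexample

That makes 5 counterexamples.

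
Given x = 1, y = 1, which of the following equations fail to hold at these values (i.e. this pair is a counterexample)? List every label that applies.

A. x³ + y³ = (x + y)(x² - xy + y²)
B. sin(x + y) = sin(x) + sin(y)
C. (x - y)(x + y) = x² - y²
Evaluating each claim at the given values:
A. LHS = 2, RHS = 2 → holds here (LHS = RHS)
B. LHS = sin(2) ≈ 0.9093, RHS = 2·sin(1) ≈ 1.683 → fails here (LHS ≠ RHS)
C. LHS = 0, RHS = 0 → holds here (LHS = RHS)

Answer: B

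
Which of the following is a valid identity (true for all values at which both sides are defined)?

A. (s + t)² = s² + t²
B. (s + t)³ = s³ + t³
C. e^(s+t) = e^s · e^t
A: fails at (2, 5) — LHS = 49, RHS = 29.
B: fails at (4, 6) — LHS = 1000, RHS = 280.
C: holds — e.g. at (5, 8), both sides equal e^13 ≈ 442413.4.

Answer: C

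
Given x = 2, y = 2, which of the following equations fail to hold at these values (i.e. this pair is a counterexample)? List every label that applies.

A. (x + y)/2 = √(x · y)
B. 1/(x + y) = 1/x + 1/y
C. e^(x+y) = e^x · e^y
Evaluating each claim at the given values:
A. LHS = 2, RHS = 2 → holds here (LHS = RHS)
B. LHS = 1/4, RHS = 1 → fails here (LHS ≠ RHS)
C. LHS = e^4 ≈ 54.6, RHS = e^4 ≈ 54.6 → holds here (LHS = RHS)

Answer: B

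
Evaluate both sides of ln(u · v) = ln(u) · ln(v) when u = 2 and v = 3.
LHS = ln(2 · 3) = ln(6) ≈ 1.792
RHS = ln(2) · ln(3) ≈ 0.7615

LHS ≠ RHS (they differ by about 1.03), so the equation does not hold here.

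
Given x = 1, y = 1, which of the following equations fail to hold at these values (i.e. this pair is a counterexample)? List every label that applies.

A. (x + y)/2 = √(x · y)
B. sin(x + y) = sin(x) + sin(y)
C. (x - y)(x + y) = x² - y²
B

Evaluating each claim at the given values:
A. LHS = 1, RHS = 1 → holds here (LHS = RHS)
B. LHS = sin(2) ≈ 0.9093, RHS = 2·sin(1) ≈ 1.683 → fails here (LHS ≠ RHS)
C. LHS = 0, RHS = 0 → holds here (LHS = RHS)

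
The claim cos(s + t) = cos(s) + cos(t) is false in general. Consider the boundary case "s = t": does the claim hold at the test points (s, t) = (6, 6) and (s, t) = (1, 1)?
At (6, 6): LHS = cos(12) ≈ 0.8439 ≠ RHS = 2·cos(6) ≈ 1.92
At (1, 1): LHS = cos(2) ≈ -0.4161 ≠ RHS = 2·cos(1) ≈ 1.081

Answer: No, fails at both test points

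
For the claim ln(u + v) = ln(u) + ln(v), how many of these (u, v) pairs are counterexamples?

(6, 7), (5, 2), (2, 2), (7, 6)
3

Testing each pair:
(6, 7): LHS = ln(13) ≈ 2.565, RHS = ln(6) + ln(7) ≈ 3.738 → counterexample
(5, 2): LHS = ln(7) ≈ 1.946, RHS = ln(2) + ln(5) ≈ 2.303 → counterexample
(2, 2): LHS = ln(4) ≈ 1.386, RHS = 2·ln(2) ≈ 1.386 → satisfies claim
(7, 6): LHS = ln(13) ≈ 2.565, RHS = ln(6) + ln(7) ≈ 3.738 → counterexample

That makes 3 counterexamples.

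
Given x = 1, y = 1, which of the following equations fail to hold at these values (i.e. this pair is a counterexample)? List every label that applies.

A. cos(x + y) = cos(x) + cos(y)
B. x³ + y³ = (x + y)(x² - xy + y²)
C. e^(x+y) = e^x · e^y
A

Evaluating each claim at the given values:
A. LHS = cos(2) ≈ -0.4161, RHS = 2·cos(1) ≈ 1.081 → fails here (LHS ≠ RHS)
B. LHS = 2, RHS = 2 → holds here (LHS = RHS)
C. LHS = e^2 ≈ 7.389, RHS = e^2 ≈ 7.389 → holds here (LHS = RHS)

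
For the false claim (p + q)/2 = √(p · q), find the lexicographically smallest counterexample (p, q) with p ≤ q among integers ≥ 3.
(p, q) = (3, 4)

At (3, 3): both sides equal 3, so it holds there.

Substituting (3, 4) into the claim:
LHS = (3 + 4)/2 = 7/2
RHS = √(3 · 4) = 2·√(3) ≈ 3.464

Since LHS ≠ RHS, this pair disproves the claim, and no lexicographically smaller pair (p ≤ q, integers ≥ 3) does.

For instance (8, 10) is also a counterexample (LHS = 9, RHS = 4·√(5) ≈ 8.944), but it's lexicographically larger.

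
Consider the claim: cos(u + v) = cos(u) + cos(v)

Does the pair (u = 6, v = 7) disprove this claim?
Yes

Substituting u = 6, v = 7:
LHS = cos(6 + 7) = cos(13) ≈ 0.9074
RHS = cos(6) + cos(7) ≈ 1.714

Since LHS ≠ RHS, this pair disproves the claim.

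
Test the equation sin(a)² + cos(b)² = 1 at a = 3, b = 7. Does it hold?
Fails

Substituting a = 3, b = 7:

LHS = sin(3)² + cos(7)² ≈ 0.5883
RHS = 1

LHS ≠ RHS, so the equation does not hold at this point.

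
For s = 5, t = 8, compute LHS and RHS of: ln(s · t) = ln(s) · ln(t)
LHS = ln(5 · 8) = ln(40) ≈ 3.689
RHS = ln(5) · ln(8) ≈ 3.347

LHS ≠ RHS (they differ by about 0.3421), so the equation does not hold here.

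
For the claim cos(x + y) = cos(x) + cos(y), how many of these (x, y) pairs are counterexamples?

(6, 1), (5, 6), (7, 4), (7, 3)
4

Testing each pair:
(6, 1): LHS = cos(7) ≈ 0.7539, RHS = cos(1) + cos(6) ≈ 1.5 → counterexample
(5, 6): LHS = cos(11) ≈ 0.004426, RHS = cos(5) + cos(6) ≈ 1.244 → counterexample
(7, 4): LHS = cos(11) ≈ 0.004426, RHS = cos(4) + cos(7) ≈ 0.1003 → counterexample
(7, 3): LHS = cos(10) ≈ -0.8391, RHS = cos(3) + cos(7) ≈ -0.2361 → counterexample

That makes 4 counterexamples.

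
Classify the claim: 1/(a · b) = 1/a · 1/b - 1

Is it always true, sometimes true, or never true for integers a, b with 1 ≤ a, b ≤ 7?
Never true

The claim fails for every pair in the range. For instance at (a, b) = (3, 1): LHS = 1/3, RHS = -2/3.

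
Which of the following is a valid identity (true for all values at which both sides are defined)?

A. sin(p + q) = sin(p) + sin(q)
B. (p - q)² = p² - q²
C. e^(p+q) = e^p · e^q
A: fails at (1, 3) — LHS = sin(4) ≈ -0.7568, RHS = sin(3) + sin(1) ≈ 0.9826.
B: fails at (4, 6) — LHS = 4, RHS = -20.
C: holds — e.g. at (6, 7), both sides equal e^13 ≈ 442413.4.

Answer: C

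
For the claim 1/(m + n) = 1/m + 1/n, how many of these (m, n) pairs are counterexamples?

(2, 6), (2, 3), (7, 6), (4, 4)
4

Testing each pair:
(2, 6): LHS = 1/8, RHS = 2/3 → counterexample
(2, 3): LHS = 1/5, RHS = 5/6 → counterexample
(7, 6): LHS = 1/13, RHS = 13/42 → counterexample
(4, 4): LHS = 1/8, RHS = 1/2 → counterexample

That makes 4 counterexamples.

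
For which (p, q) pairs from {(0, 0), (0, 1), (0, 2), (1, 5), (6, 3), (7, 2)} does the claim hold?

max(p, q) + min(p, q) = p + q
Testing each pair:
(0, 0): LHS = 0, RHS = 0 → holds
(0, 1): LHS = 1, RHS = 1 → holds
(0, 2): LHS = 2, RHS = 2 → holds
(1, 5): LHS = 6, RHS = 6 → holds
(6, 3): LHS = 9, RHS = 9 → holds
(7, 2): LHS = 9, RHS = 9 → holds

Every pair satisfies the claim.

Answer: All pairs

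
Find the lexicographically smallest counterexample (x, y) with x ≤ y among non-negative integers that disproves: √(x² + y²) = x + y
(x, y) = (1, 1)

At (0, 7): both sides equal 7, so it holds there.

Substituting (1, 1) into the claim:
LHS = √(1² + 1²) = √(2) ≈ 1.414
RHS = 1 + 1 = 2

Since LHS ≠ RHS, this pair disproves the claim, and no lexicographically smaller pair (x ≤ y, non-negative integers) does.

For instance (5, 6) is also a counterexample (LHS = √(61) ≈ 7.81, RHS = 11), but it's lexicographically larger.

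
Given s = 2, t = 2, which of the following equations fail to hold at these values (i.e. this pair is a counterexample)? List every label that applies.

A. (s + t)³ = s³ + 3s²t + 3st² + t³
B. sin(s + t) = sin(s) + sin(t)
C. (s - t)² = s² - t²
Evaluating each claim at the given values:
A. LHS = 64, RHS = 64 → holds here (LHS = RHS)
B. LHS = sin(4) ≈ -0.7568, RHS = 2·sin(2) ≈ 1.819 → fails here (LHS ≠ RHS)
C. LHS = 0, RHS = 0 → holds here (LHS = RHS)

Answer: B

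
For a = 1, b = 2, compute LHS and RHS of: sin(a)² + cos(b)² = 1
LHS = sin(1)² + cos(2)² ≈ 0.8813
RHS = 1

LHS ≠ RHS (they differ by about 0.1187), so the equation does not hold here.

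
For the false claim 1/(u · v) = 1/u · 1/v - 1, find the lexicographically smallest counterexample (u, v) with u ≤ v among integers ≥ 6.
(u, v) = (6, 6)

Substituting (6, 6) into the claim:
LHS = 1/(6 · 6) = 1/36
RHS = 1/6 · 1/6 - 1 = -35/36

Since LHS ≠ RHS, this pair disproves the claim, and no lexicographically smaller pair (u ≤ v, integers ≥ 6) does.

For instance (9, 10) is also a counterexample (LHS = 1/90, RHS = -89/90), but it's lexicographically larger.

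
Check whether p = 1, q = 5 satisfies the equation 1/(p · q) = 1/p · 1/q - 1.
Fails

Substituting p = 1, q = 5:

LHS = 1/(1 · 5) = 1/5
RHS = 1/1 · 1/5 - 1 = -4/5

LHS ≠ RHS, so the equation does not hold at this point.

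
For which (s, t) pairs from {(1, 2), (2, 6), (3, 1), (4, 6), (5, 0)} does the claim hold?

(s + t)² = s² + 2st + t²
All pairs

Testing each pair:
(1, 2): LHS = 9, RHS = 9 → holds
(2, 6): LHS = 64, RHS = 64 → holds
(3, 1): LHS = 16, RHS = 16 → holds
(4, 6): LHS = 100, RHS = 100 → holds
(5, 0): LHS = 25, RHS = 25 → holds

Every pair satisfies the claim.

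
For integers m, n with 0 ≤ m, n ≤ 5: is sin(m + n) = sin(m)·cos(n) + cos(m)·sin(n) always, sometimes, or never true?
The identity holds for every pair in the range. For instance at (m, n) = (3, 1): both sides equal sin(4) ≈ -0.7568.

Answer: Always true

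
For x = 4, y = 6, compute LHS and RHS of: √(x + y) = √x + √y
LHS = √(4 + 6) = √(10) ≈ 3.162
RHS = √4 + √6 = 2 + √(6) ≈ 4.449

LHS ≠ RHS (they differ by about 1.287), so the equation does not hold here.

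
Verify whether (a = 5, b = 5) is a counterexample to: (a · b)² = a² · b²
Substituting a = 5, b = 5:
LHS = (5 · 5)² = 625
RHS = 5² · 5² = 625

The sides agree, so this pair does not disprove the claim.

Answer: No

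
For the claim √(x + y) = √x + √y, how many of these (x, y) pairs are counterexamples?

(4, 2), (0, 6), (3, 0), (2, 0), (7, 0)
Testing each pair:
(4, 2): LHS = √(6) ≈ 2.449, RHS = √(2) + 2 ≈ 3.414 → counterexample
(0, 6): LHS = √(6) ≈ 2.449, RHS = √(6) ≈ 2.449 → satisfies claim
(3, 0): LHS = √(3) ≈ 1.732, RHS = √(3) ≈ 1.732 → satisfies claim
(2, 0): LHS = √(2) ≈ 1.414, RHS = √(2) ≈ 1.414 → satisfies claim
(7, 0): LHS = √(7) ≈ 2.646, RHS = √(7) ≈ 2.646 → satisfies claim

That makes 1 counterexample.

Answer: 1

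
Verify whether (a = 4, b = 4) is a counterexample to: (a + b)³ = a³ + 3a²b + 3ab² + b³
No

Substituting a = 4, b = 4:
LHS = (4 + 4)³ = 512
RHS = 4³ + 3·4²·4 + 3·4·4² + 4³ = 512

The sides agree, so this pair does not disprove the claim.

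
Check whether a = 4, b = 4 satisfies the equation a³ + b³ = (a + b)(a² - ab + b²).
Holds

Substituting a = 4, b = 4:

LHS = 4³ + 4³ = 128
RHS = (4 + 4)(4² - 4·4 + 4²) = 128

LHS = RHS, so the equation holds at this point.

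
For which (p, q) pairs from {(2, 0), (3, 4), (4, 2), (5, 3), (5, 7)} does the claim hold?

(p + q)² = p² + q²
(2, 0)

Testing each pair:
(2, 0): LHS = 4, RHS = 4 → holds
(3, 4): LHS = 49, RHS = 25 → fails
(4, 2): LHS = 36, RHS = 20 → fails
(5, 3): LHS = 64, RHS = 34 → fails
(5, 7): LHS = 144, RHS = 74 → fails

1 of 5 pairs satisfies the claim.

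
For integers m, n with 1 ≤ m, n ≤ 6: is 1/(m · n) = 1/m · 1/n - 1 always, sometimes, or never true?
Never true

The claim fails for every pair in the range. For instance at (m, n) = (6, 4): LHS = 1/24, RHS = -23/24.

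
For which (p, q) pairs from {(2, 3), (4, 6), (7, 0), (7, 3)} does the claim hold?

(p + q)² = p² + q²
(7, 0)

Testing each pair:
(2, 3): LHS = 25, RHS = 13 → fails
(4, 6): LHS = 100, RHS = 52 → fails
(7, 0): LHS = 49, RHS = 49 → holds
(7, 3): LHS = 100, RHS = 58 → fails

1 of 4 pairs satisfies the claim.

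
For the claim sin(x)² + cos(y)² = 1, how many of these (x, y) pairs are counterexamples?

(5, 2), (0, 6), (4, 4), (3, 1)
Testing each pair:
(5, 2): LHS = cos(2)² + sin(5)² ≈ 1.093, RHS = 1 → counterexample
(0, 6): LHS = cos(6)² ≈ 0.9219, RHS = 1 → counterexample
(4, 4): LHS = cos(4)² + sin(4)² = 1, RHS = 1 → satisfies claim
(3, 1): LHS = sin(3)² + cos(1)² ≈ 0.3118, RHS = 1 → counterexample

That makes 3 counterexamples.

Answer: 3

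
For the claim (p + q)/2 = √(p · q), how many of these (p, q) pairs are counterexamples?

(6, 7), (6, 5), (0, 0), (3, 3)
2

Testing each pair:
(6, 7): LHS = 13/2, RHS = √(42) ≈ 6.481 → counterexample
(6, 5): LHS = 11/2, RHS = √(30) ≈ 5.477 → counterexample
(0, 0): LHS = 0, RHS = 0 → satisfies claim
(3, 3): LHS = 3, RHS = 3 → satisfies claim

That makes 2 counterexamples.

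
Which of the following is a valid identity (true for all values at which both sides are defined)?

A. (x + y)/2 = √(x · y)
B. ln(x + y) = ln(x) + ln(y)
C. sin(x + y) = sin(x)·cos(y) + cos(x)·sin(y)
C

A: fails at (1, 4) — LHS = 5/2, RHS = 2.
B: fails at (3, 5) — LHS = ln(8) ≈ 2.079, RHS = ln(3) + ln(5) ≈ 2.708.
C: holds — e.g. at (5, 8), both sides equal sin(13) ≈ 0.4202.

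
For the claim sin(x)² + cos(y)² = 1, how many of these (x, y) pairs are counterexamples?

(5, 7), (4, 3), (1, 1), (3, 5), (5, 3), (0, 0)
Testing each pair:
(5, 7): LHS = cos(7)² + sin(5)² ≈ 1.488, RHS = 1 → counterexample
(4, 3): LHS = sin(4)² + cos(3)² ≈ 1.553, RHS = 1 → counterexample
(1, 1): LHS = cos(1)² + sin(1)² = 1, RHS = 1 → satisfies claim
(3, 5): LHS = sin(3)² + cos(5)² ≈ 0.1004, RHS = 1 → counterexample
(5, 3): LHS = sin(5)² + cos(3)² ≈ 1.9, RHS = 1 → counterexample
(0, 0): LHS = 1, RHS = 1 → satisfies claim

That makes 4 counterexamples.

Answer: 4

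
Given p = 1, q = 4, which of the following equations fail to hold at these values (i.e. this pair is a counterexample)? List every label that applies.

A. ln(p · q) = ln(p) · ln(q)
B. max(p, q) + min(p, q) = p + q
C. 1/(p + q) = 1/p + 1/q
A, C

Evaluating each claim at the given values:
A. LHS = ln(4) ≈ 1.386, RHS = 0 → fails here (LHS ≠ RHS)
B. LHS = 5, RHS = 5 → holds here (LHS = RHS)
C. LHS = 1/5, RHS = 5/4 → fails here (LHS ≠ RHS)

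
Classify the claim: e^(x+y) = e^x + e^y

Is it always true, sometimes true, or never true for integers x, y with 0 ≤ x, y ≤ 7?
The claim fails for every pair in the range. For instance at (x, y) = (4, 4): LHS = e^8 ≈ 2981, RHS = 2·e^4 ≈ 109.2.

Answer: Never true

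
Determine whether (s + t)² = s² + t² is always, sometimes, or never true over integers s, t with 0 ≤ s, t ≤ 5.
Sometimes true

It holds at (s, t) = (1, 0) (both sides equal 1), but fails at (s, t) = (4, 3) (LHS = 49, RHS = 25).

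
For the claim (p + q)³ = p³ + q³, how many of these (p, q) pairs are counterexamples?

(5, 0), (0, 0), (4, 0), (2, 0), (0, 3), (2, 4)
1

Testing each pair:
(5, 0): LHS = 125, RHS = 125 → satisfies claim
(0, 0): LHS = 0, RHS = 0 → satisfies claim
(4, 0): LHS = 64, RHS = 64 → satisfies claim
(2, 0): LHS = 8, RHS = 8 → satisfies claim
(0, 3): LHS = 27, RHS = 27 → satisfies claim
(2, 4): LHS = 216, RHS = 72 → counterexample

That makes 1 counterexample.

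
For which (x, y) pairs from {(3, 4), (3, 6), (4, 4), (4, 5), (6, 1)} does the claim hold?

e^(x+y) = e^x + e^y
Testing each pair:
(3, 4): LHS = e^7 ≈ 1097, RHS = e^3 + e^4 ≈ 74.68 → fails
(3, 6): LHS = e^9 ≈ 8103, RHS = e^3 + e^6 ≈ 423.5 → fails
(4, 4): LHS = e^8 ≈ 2981, RHS = 2·e^4 ≈ 109.2 → fails
(4, 5): LHS = e^9 ≈ 8103, RHS = e^4 + e^5 ≈ 203 → fails
(6, 1): LHS = e^7 ≈ 1097, RHS = e + e^6 ≈ 406.1 → fails

No pair satisfies the claim.

Answer: None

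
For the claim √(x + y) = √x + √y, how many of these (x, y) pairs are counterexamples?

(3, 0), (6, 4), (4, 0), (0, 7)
1

Testing each pair:
(3, 0): LHS = √(3) ≈ 1.732, RHS = √(3) ≈ 1.732 → satisfies claim
(6, 4): LHS = √(10) ≈ 3.162, RHS = 2 + √(6) ≈ 4.449 → counterexample
(4, 0): LHS = 2, RHS = 2 → satisfies claim
(0, 7): LHS = √(7) ≈ 2.646, RHS = √(7) ≈ 2.646 → satisfies claim

That makes 1 counterexample.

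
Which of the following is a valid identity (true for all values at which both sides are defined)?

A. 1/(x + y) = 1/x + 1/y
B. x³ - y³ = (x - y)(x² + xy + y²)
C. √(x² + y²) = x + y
B

A: fails at (6, 7) — LHS = 1/13, RHS = 13/42.
B: holds — e.g. at (2, 2), both sides equal 0.
C: fails at (1, 3) — LHS = √(10) ≈ 3.162, RHS = 4.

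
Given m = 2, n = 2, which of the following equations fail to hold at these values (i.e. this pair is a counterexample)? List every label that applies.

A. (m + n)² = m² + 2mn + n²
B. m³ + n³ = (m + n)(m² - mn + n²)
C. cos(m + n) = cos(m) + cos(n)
Evaluating each claim at the given values:
A. LHS = 16, RHS = 16 → holds here (LHS = RHS)
B. LHS = 16, RHS = 16 → holds here (LHS = RHS)
C. LHS = cos(4) ≈ -0.6536, RHS = 2·cos(2) ≈ -0.8323 → fails here (LHS ≠ RHS)

Answer: C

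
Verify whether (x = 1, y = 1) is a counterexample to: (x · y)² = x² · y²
Substituting x = 1, y = 1:
LHS = (1 · 1)² = 1
RHS = 1² · 1² = 1

The sides agree, so this pair does not disprove the claim.

Answer: No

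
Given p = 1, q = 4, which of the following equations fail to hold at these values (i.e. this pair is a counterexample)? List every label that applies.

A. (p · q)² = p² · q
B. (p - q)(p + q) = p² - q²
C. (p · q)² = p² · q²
Evaluating each claim at the given values:
A. LHS = 16, RHS = 4 → fails here (LHS ≠ RHS)
B. LHS = -15, RHS = -15 → holds here (LHS = RHS)
C. LHS = 16, RHS = 16 → holds here (LHS = RHS)

Answer: A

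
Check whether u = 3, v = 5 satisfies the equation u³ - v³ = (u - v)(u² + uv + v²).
Holds

Substituting u = 3, v = 5:

LHS = 3³ - 5³ = -98
RHS = (3 - 5)(3² + 3·5 + 5²) = -98

LHS = RHS, so the equation holds at this point.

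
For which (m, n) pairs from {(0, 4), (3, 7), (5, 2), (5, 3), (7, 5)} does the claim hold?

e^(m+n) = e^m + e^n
Testing each pair:
(0, 4): LHS = e^4 ≈ 54.6, RHS = 1 + e^4 ≈ 55.6 → fails
(3, 7): LHS = e^10 ≈ 22026.5, RHS = e^3 + e^7 ≈ 1117 → fails
(5, 2): LHS = e^7 ≈ 1097, RHS = e^2 + e^5 ≈ 155.8 → fails
(5, 3): LHS = e^8 ≈ 2981, RHS = e^3 + e^5 ≈ 168.5 → fails
(7, 5): LHS = e^12 ≈ 162754.8, RHS = e^5 + e^7 ≈ 1245 → fails

No pair satisfies the claim.

Answer: None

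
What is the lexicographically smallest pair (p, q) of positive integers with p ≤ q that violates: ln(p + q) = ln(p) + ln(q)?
Substituting (1, 1) into the claim:
LHS = ln(1 + 1) = ln(2) ≈ 0.6931
RHS = ln(1) + ln(1) = 0

Since LHS ≠ RHS, this pair disproves the claim, and no lexicographically smaller pair (p ≤ q, positive integers) does.

For instance (1, 2) is also a counterexample (LHS = ln(3) ≈ 1.099, RHS = ln(2) ≈ 0.6931), but it's lexicographically larger.

Answer: (p, q) = (1, 1)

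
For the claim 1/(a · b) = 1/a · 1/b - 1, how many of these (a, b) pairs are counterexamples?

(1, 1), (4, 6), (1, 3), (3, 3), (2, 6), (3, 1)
6

Testing each pair:
(1, 1): LHS = 1, RHS = 0 → counterexample
(4, 6): LHS = 1/24, RHS = -23/24 → counterexample
(1, 3): LHS = 1/3, RHS = -2/3 → counterexample
(3, 3): LHS = 1/9, RHS = -8/9 → counterexample
(2, 6): LHS = 1/12, RHS = -11/12 → counterexample
(3, 1): LHS = 1/3, RHS = -2/3 → counterexample

That makes 6 counterexamples.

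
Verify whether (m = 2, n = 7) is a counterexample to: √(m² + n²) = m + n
Substituting m = 2, n = 7:
LHS = √(2² + 7²) = √(53) ≈ 7.28
RHS = 2 + 7 = 9

Since LHS ≠ RHS, this pair disproves the claim.

Answer: Yes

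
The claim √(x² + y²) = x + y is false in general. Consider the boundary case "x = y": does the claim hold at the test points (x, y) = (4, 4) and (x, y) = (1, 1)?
At (4, 4): LHS = 4·√(2) ≈ 5.657 ≠ RHS = 8
At (1, 1): LHS = √(2) ≈ 1.414 ≠ RHS = 2

Answer: No, fails at both test points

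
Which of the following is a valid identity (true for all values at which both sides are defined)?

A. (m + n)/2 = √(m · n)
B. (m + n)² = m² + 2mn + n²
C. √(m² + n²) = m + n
A: fails at (0, 1) — LHS = 1/2, RHS = 0.
B: holds — e.g. at (2, 5), both sides equal 49.
C: fails at (5, 5) — LHS = 5·√(2) ≈ 7.071, RHS = 10.

Answer: B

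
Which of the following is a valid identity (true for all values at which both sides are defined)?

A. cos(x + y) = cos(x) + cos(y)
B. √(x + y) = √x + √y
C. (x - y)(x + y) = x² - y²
A: fails at (0, 1) — LHS = cos(1) ≈ 0.5403, RHS = cos(1) + 1 ≈ 1.54.
B: fails at (2, 3) — LHS = √(5) ≈ 2.236, RHS = √(2) + √(3) ≈ 3.146.
C: holds — e.g. at (0, 1), both sides equal -1.

Answer: C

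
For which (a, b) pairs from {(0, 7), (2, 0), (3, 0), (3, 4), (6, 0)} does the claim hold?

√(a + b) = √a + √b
Testing each pair:
(0, 7): LHS = √(7) ≈ 2.646, RHS = √(7) ≈ 2.646 → holds
(2, 0): LHS = √(2) ≈ 1.414, RHS = √(2) ≈ 1.414 → holds
(3, 0): LHS = √(3) ≈ 1.732, RHS = √(3) ≈ 1.732 → holds
(3, 4): LHS = √(7) ≈ 2.646, RHS = √(3) + 2 ≈ 3.732 → fails
(6, 0): LHS = √(6) ≈ 2.449, RHS = √(6) ≈ 2.449 → holds

4 of 5 pairs satisfy the claim.

Answer: (0, 7), (2, 0), (3, 0), (6, 0)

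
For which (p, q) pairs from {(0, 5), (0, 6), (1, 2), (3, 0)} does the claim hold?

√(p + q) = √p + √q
(0, 5), (0, 6), (3, 0)

Testing each pair:
(0, 5): LHS = √(5) ≈ 2.236, RHS = √(5) ≈ 2.236 → holds
(0, 6): LHS = √(6) ≈ 2.449, RHS = √(6) ≈ 2.449 → holds
(1, 2): LHS = √(3) ≈ 1.732, RHS = 1 + √(2) ≈ 2.414 → fails
(3, 0): LHS = √(3) ≈ 1.732, RHS = √(3) ≈ 1.732 → holds

3 of 4 pairs satisfy the claim.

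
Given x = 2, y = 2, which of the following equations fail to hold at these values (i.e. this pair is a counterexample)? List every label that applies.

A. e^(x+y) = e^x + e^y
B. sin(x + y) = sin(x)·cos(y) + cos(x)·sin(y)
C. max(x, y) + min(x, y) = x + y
Evaluating each claim at the given values:
A. LHS = e^4 ≈ 54.6, RHS = 2·e^2 ≈ 14.78 → fails here (LHS ≠ RHS)
B. LHS = sin(4) ≈ -0.7568, RHS = 2·sin(2)·cos(2) ≈ -0.7568 → holds here (LHS = RHS)
C. LHS = 4, RHS = 4 → holds here (LHS = RHS)

Answer: A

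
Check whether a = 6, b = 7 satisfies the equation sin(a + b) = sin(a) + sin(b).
Fails

Substituting a = 6, b = 7:

LHS = sin(6 + 7) = sin(13) ≈ 0.4202
RHS = sin(6) + sin(7) ≈ 0.3776

LHS ≠ RHS, so the equation does not hold at this point.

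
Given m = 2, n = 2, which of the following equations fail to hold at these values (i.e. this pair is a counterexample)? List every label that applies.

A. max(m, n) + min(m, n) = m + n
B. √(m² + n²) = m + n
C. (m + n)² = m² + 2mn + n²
Evaluating each claim at the given values:
A. LHS = 4, RHS = 4 → holds here (LHS = RHS)
B. LHS = 2·√(2) ≈ 2.828, RHS = 4 → fails here (LHS ≠ RHS)
C. LHS = 16, RHS = 16 → holds here (LHS = RHS)

Answer: B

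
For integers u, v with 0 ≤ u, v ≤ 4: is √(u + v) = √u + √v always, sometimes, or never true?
Sometimes true

It holds at (u, v) = (0, 3) (both sides equal √(3) ≈ 1.732), but fails at (u, v) = (1, 4) (LHS = √(5) ≈ 2.236, RHS = 3).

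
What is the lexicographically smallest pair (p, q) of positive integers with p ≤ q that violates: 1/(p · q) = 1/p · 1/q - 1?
(p, q) = (1, 1)

Substituting (1, 1) into the claim:
LHS = 1/(1 · 1) = 1
RHS = 1/1 · 1/1 - 1 = 0

Since LHS ≠ RHS, this pair disproves the claim, and no lexicographically smaller pair (p ≤ q, positive integers) does.

For instance (6, 6) is also a counterexample (LHS = 1/36, RHS = -35/36), but it's lexicographically larger.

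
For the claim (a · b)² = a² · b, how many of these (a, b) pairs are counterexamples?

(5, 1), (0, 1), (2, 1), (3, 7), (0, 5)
Testing each pair:
(5, 1): LHS = 25, RHS = 25 → satisfies claim
(0, 1): LHS = 0, RHS = 0 → satisfies claim
(2, 1): LHS = 4, RHS = 4 → satisfies claim
(3, 7): LHS = 441, RHS = 63 → counterexample
(0, 5): LHS = 0, RHS = 0 → satisfies claim

That makes 1 counterexample.

Answer: 1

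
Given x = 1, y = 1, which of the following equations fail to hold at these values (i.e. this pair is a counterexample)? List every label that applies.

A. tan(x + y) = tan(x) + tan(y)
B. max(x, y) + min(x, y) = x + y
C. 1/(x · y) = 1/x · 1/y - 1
Evaluating each claim at the given values:
A. LHS = tan(2) ≈ -2.185, RHS = 2·tan(1) ≈ 3.115 → fails here (LHS ≠ RHS)
B. LHS = 2, RHS = 2 → holds here (LHS = RHS)
C. LHS = 1, RHS = 0 → fails here (LHS ≠ RHS)

Answer: A, C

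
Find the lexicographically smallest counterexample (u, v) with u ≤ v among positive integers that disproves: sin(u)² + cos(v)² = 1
(u, v) = (1, 2)

At (1, 1): both sides equal 1, so it holds there.

Substituting (1, 2) into the claim:
LHS = sin(1)² + cos(2)² ≈ 0.8813
RHS = 1

Since LHS ≠ RHS, this pair disproves the claim, and no lexicographically smaller pair (u ≤ v, positive integers) does.

For instance (2, 3) is also a counterexample (LHS = sin(2)² + cos(3)² ≈ 1.807, RHS = 1), but it's lexicographically larger.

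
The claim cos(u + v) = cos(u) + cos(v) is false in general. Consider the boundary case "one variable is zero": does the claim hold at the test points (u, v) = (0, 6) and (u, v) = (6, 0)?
No, fails at both test points

At (0, 6): LHS = cos(6) ≈ 0.9602 ≠ RHS = cos(6) + 1 ≈ 1.96
At (6, 0): LHS = cos(6) ≈ 0.9602 ≠ RHS = cos(6) + 1 ≈ 1.96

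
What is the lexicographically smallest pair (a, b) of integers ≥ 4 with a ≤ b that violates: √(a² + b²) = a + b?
Substituting (4, 4) into the claim:
LHS = √(4² + 4²) = 4·√(2) ≈ 5.657
RHS = 4 + 4 = 8

Since LHS ≠ RHS, this pair disproves the claim, and no lexicographically smaller pair (a ≤ b, integers ≥ 4) does.

For instance (4, 6) is also a counterexample (LHS = 2·√(13) ≈ 7.211, RHS = 10), but it's lexicographically larger.

Answer: (a, b) = (4, 4)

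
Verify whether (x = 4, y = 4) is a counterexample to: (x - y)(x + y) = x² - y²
Substituting x = 4, y = 4:
LHS = (4 - 4)(4 + 4) = 0
RHS = 4² - 4² = 0

The sides agree, so this pair does not disprove the claim.

Answer: No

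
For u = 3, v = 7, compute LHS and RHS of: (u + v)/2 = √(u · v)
LHS = (3 + 7)/2 = 5
RHS = √(3 · 7) = √(21) ≈ 4.583

LHS ≠ RHS (they differ by about 0.4174), so the equation does not hold here.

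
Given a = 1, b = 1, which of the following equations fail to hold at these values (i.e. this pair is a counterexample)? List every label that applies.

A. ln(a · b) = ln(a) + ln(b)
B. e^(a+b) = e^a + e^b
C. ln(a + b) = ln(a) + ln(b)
B, C

Evaluating each claim at the given values:
A. LHS = 0, RHS = 0 → holds here (LHS = RHS)
B. LHS = e^2 ≈ 7.389, RHS = 2·e ≈ 5.437 → fails here (LHS ≠ RHS)
C. LHS = ln(2) ≈ 0.6931, RHS = 0 → fails here (LHS ≠ RHS)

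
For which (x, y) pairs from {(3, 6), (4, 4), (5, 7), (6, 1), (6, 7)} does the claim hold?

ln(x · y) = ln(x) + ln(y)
Testing each pair:
(3, 6): LHS = ln(18) ≈ 2.89, RHS = ln(3) + ln(6) ≈ 2.89 → holds
(4, 4): LHS = ln(16) ≈ 2.773, RHS = 2·ln(4) ≈ 2.773 → holds
(5, 7): LHS = ln(35) ≈ 3.555, RHS = ln(5) + ln(7) ≈ 3.555 → holds
(6, 1): LHS = ln(6) ≈ 1.792, RHS = ln(6) ≈ 1.792 → holds
(6, 7): LHS = ln(42) ≈ 3.738, RHS = ln(6) + ln(7) ≈ 3.738 → holds

Every pair satisfies the claim.

Answer: All pairs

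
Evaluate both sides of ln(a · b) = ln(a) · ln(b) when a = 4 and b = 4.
LHS = ln(4 · 4) = ln(16) ≈ 2.773
RHS = ln(4) · ln(4) = ln(4)² ≈ 1.922

LHS ≠ RHS (they differ by about 0.8508), so the equation does not hold here.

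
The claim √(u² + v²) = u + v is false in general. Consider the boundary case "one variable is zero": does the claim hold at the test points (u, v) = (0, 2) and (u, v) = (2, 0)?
At (0, 2): LHS = 2, RHS = 2 → equal
At (2, 0): LHS = 2, RHS = 2 → equal

So the claim does hold at both of these boundary points, even though it is not an identity.

Answer: Yes, holds at both test points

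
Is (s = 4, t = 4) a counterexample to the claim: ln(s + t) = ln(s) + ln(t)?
Substituting s = 4, t = 4:
LHS = ln(4 + 4) = ln(8) ≈ 2.079
RHS = ln(4) + ln(4) = 2·ln(4) ≈ 2.773

Since LHS ≠ RHS, this pair disproves the claim.

Answer: Yes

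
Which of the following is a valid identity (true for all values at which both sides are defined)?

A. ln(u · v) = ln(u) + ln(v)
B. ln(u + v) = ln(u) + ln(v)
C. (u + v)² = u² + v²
A

A: holds — e.g. at (2, 2), both sides equal ln(4) ≈ 1.386.
B: fails at (1, 5) — LHS = ln(6) ≈ 1.792, RHS = ln(5) ≈ 1.609.
C: fails at (1, 3) — LHS = 16, RHS = 10.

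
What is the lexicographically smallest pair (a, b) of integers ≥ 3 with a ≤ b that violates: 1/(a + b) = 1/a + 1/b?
Substituting (3, 3) into the claim:
LHS = 1/(3 + 3) = 1/6
RHS = 1/3 + 1/3 = 2/3

Since LHS ≠ RHS, this pair disproves the claim, and no lexicographically smaller pair (a ≤ b, integers ≥ 3) does.

For instance (7, 8) is also a counterexample (LHS = 1/15, RHS = 15/56), but it's lexicographically larger.

Answer: (a, b) = (3, 3)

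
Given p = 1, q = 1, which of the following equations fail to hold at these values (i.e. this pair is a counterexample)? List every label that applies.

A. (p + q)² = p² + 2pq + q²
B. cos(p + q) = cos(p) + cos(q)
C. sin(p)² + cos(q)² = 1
Evaluating each claim at the given values:
A. LHS = 4, RHS = 4 → holds here (LHS = RHS)
B. LHS = cos(2) ≈ -0.4161, RHS = 2·cos(1) ≈ 1.081 → fails here (LHS ≠ RHS)
C. LHS = cos(1)² + sin(1)² = 1, RHS = 1 → holds here (LHS = RHS)

Answer: B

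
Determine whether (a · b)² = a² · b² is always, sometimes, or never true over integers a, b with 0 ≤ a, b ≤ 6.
The identity holds for every pair in the range. For instance at (a, b) = (5, 2): both sides equal 100.

Answer: Always true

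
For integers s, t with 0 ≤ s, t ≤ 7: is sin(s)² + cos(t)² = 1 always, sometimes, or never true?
Sometimes true

It holds at (s, t) = (5, 5) (both sides equal 1), but fails at (s, t) = (5, 0) (LHS = sin(5)² + 1 ≈ 1.92, RHS = 1).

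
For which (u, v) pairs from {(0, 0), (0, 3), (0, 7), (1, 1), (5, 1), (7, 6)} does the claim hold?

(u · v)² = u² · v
Testing each pair:
(0, 0): LHS = 0, RHS = 0 → holds
(0, 3): LHS = 0, RHS = 0 → holds
(0, 7): LHS = 0, RHS = 0 → holds
(1, 1): LHS = 1, RHS = 1 → holds
(5, 1): LHS = 25, RHS = 25 → holds
(7, 6): LHS = 1764, RHS = 294 → fails

5 of 6 pairs satisfy the claim.

Answer: (0, 0), (0, 3), (0, 7), (1, 1), (5, 1)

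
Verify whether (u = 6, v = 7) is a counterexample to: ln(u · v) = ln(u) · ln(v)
Yes

Substituting u = 6, v = 7:
LHS = ln(6 · 7) = ln(42) ≈ 3.738
RHS = ln(6) · ln(7) ≈ 3.487

Since LHS ≠ RHS, this pair disproves the claim.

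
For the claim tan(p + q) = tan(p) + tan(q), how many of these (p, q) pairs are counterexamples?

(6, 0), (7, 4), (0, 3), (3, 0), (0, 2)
Testing each pair:
(6, 0): LHS = tan(6) ≈ -0.291, RHS = tan(6) ≈ -0.291 → satisfies claim
(7, 4): LHS = tan(11) ≈ -226, RHS = tan(7) + tan(4) ≈ 2.029 → counterexample
(0, 3): LHS = tan(3) ≈ -0.1425, RHS = tan(3) ≈ -0.1425 → satisfies claim
(3, 0): LHS = tan(3) ≈ -0.1425, RHS = tan(3) ≈ -0.1425 → satisfies claim
(0, 2): LHS = tan(2) ≈ -2.185, RHS = tan(2) ≈ -2.185 → satisfies claim

That makes 1 counterexample.

Answer: 1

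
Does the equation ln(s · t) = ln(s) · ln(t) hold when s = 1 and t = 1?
Substituting s = 1, t = 1:

LHS = ln(1 · 1) = 0
RHS = ln(1) · ln(1) = 0

LHS = RHS, so the equation holds at this point.

Answer: Holds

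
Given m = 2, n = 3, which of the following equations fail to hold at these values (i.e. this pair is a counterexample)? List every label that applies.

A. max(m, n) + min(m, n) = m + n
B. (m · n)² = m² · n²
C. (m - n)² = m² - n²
C

Evaluating each claim at the given values:
A. LHS = 5, RHS = 5 → holds here (LHS = RHS)
B. LHS = 36, RHS = 36 → holds here (LHS = RHS)
C. LHS = 1, RHS = -5 → fails here (LHS ≠ RHS)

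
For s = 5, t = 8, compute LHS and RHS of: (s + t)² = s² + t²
LHS = (5 + 8)² = 169
RHS = 5² + 8² = 89

LHS ≠ RHS, so the equation does not hold here.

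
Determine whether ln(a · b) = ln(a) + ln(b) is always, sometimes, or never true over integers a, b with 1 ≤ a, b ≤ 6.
Always true

The identity holds for every pair in the range. For instance at (a, b) = (4, 4): both sides equal ln(16) ≈ 2.773.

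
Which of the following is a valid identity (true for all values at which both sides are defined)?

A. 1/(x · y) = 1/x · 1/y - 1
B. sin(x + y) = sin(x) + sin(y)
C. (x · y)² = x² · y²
C

A: fails at (5, 8) — LHS = 1/40, RHS = -39/40.
B: fails at (4, 5) — LHS = sin(9) ≈ 0.4121, RHS = sin(5) + sin(4) ≈ -1.716.
C: holds — e.g. at (0, 1), both sides equal 0.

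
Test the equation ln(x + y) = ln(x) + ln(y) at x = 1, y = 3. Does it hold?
Fails

Substituting x = 1, y = 3:

LHS = ln(1 + 3) = ln(4) ≈ 1.386
RHS = ln(1) + ln(3) = ln(3) ≈ 1.099

LHS ≠ RHS, so the equation does not hold at this point.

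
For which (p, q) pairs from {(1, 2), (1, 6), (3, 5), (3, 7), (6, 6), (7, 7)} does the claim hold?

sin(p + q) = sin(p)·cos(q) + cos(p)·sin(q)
Testing each pair:
(1, 2): LHS = sin(3) ≈ 0.1411, RHS = sin(1)·cos(2) + sin(2)·cos(1) ≈ 0.1411 → holds
(1, 6): LHS = sin(7) ≈ 0.657, RHS = sin(6)·cos(1) + sin(1)·cos(6) ≈ 0.657 → holds
(3, 5): LHS = sin(8) ≈ 0.9894, RHS = sin(3)·cos(5) + sin(5)·cos(3) ≈ 0.9894 → holds
(3, 7): LHS = sin(10) ≈ -0.544, RHS = sin(7)·cos(3) + sin(3)·cos(7) ≈ -0.544 → holds
(6, 6): LHS = sin(12) ≈ -0.5366, RHS = 2·sin(6)·cos(6) ≈ -0.5366 → holds
(7, 7): LHS = sin(14) ≈ 0.9906, RHS = 2·sin(7)·cos(7) ≈ 0.9906 → holds

Every pair satisfies the claim.

Answer: All pairs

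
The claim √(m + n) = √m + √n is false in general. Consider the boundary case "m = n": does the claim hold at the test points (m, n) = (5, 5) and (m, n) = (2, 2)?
No, fails at both test points

At (5, 5): LHS = √(10) ≈ 3.162 ≠ RHS = 2·√(5) ≈ 4.472
At (2, 2): LHS = 2 ≠ RHS = 2·√(2) ≈ 2.828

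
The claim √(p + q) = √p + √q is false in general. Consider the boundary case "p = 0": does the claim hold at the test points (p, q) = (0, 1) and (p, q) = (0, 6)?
At (0, 1): LHS = 1, RHS = 1 → equal
At (0, 6): LHS = √(6) ≈ 2.449, RHS = √(6) ≈ 2.449 → equal

So the claim does hold at both of these boundary points, even though it is not an identity.

Answer: Yes, holds at both test points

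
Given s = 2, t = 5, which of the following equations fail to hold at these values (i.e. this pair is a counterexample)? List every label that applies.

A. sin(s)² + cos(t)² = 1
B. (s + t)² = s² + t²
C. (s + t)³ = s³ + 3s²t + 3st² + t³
A, B

Evaluating each claim at the given values:
A. LHS = cos(5)² + sin(2)² ≈ 0.9073, RHS = 1 → fails here (LHS ≠ RHS)
B. LHS = 49, RHS = 29 → fails here (LHS ≠ RHS)
C. LHS = 343, RHS = 343 → holds here (LHS = RHS)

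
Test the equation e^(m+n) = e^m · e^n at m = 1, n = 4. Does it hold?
Substituting m = 1, n = 4:

LHS = e^(1+4) = e^5 ≈ 148.4
RHS = e^1 · e^4 = e^5 ≈ 148.4

LHS = RHS, so the equation holds at this point.

Answer: Holds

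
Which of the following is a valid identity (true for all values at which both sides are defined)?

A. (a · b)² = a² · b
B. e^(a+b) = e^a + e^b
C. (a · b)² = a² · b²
A: fails at (2, 2) — LHS = 16, RHS = 8.
B: fails at (3, 5) — LHS = e^8 ≈ 2981, RHS = e^3 + e^5 ≈ 168.5.
C: holds — e.g. at (0, 1), both sides equal 0.

Answer: C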